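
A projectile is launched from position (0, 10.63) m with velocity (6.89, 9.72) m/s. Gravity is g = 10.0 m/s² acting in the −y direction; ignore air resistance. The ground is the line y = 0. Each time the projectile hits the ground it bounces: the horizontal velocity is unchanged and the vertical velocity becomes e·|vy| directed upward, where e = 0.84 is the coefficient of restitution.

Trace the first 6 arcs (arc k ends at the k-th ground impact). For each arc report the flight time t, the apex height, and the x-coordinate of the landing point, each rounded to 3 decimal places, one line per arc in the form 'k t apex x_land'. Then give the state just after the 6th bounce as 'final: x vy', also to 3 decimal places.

Arc 1: start y=10.630, vy=9.720 → t=2.724, apex=15.354, x_land=18.771, impact vy=-17.524
  bounce: vy ← 0.84·17.524 = 14.720
Arc 2: start y=0.000, vy=14.720 → t=2.944, apex=10.834, x_land=39.055, impact vy=-14.720
  bounce: vy ← 0.84·14.720 = 12.365
Arc 3: start y=0.000, vy=12.365 → t=2.473, apex=7.644, x_land=56.093, impact vy=-12.365
  bounce: vy ← 0.84·12.365 = 10.386
Arc 4: start y=0.000, vy=10.386 → t=2.077, apex=5.394, x_land=70.406, impact vy=-10.386
  bounce: vy ← 0.84·10.386 = 8.725
Arc 5: start y=0.000, vy=8.725 → t=1.745, apex=3.806, x_land=82.428, impact vy=-8.725
  bounce: vy ← 0.84·8.725 = 7.329
Arc 6: start y=0.000, vy=7.329 → t=1.466, apex=2.685, x_land=92.527, impact vy=-7.329
  bounce: vy ← 0.84·7.329 = 6.156

1 2.724 15.354 18.771
2 2.944 10.834 39.055
3 2.473 7.644 56.093
4 2.077 5.394 70.406
5 1.745 3.806 82.428
6 1.466 2.685 92.527
final: 92.527 6.156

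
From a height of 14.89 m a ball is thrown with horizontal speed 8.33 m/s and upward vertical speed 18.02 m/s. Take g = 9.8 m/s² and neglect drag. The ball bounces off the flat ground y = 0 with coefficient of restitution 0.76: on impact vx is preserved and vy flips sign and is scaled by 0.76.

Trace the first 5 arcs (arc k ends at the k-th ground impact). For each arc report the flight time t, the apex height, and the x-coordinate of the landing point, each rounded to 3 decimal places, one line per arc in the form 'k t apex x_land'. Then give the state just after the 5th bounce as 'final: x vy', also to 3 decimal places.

1 4.373 31.457 36.423
2 3.851 18.170 68.504
3 2.927 10.495 92.886
4 2.225 6.062 111.416
5 1.691 3.501 125.499
final: 125.499 6.296

Arc 1: start y=14.890, vy=18.020 → t=4.373, apex=31.457, x_land=36.423, impact vy=-24.831
  bounce: vy ← 0.76·24.831 = 18.871
Arc 2: start y=0.000, vy=18.871 → t=3.851, apex=18.170, x_land=68.504, impact vy=-18.871
  bounce: vy ← 0.76·18.871 = 14.342
Arc 3: start y=0.000, vy=14.342 → t=2.927, apex=10.495, x_land=92.886, impact vy=-14.342
  bounce: vy ← 0.76·14.342 = 10.900
Arc 4: start y=0.000, vy=10.900 → t=2.225, apex=6.062, x_land=111.416, impact vy=-10.900
  bounce: vy ← 0.76·10.900 = 8.284
Arc 5: start y=0.000, vy=8.284 → t=1.691, apex=3.501, x_land=125.499, impact vy=-8.284
  bounce: vy ← 0.76·8.284 = 6.296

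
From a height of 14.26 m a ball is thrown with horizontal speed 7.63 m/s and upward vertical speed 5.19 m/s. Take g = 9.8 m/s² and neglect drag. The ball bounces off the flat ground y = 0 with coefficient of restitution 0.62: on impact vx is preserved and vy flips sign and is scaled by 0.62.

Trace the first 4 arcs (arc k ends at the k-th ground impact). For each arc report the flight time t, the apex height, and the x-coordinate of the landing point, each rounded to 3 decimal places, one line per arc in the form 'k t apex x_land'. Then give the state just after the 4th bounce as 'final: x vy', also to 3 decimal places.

1 2.316 15.634 17.670
2 2.215 6.010 34.570
3 1.373 2.310 45.048
4 0.851 0.888 51.544
final: 51.544 2.587

Arc 1: start y=14.260, vy=5.190 → t=2.316, apex=15.634, x_land=17.670, impact vy=-17.505
  bounce: vy ← 0.62·17.505 = 10.853
Arc 2: start y=0.000, vy=10.853 → t=2.215, apex=6.010, x_land=34.570, impact vy=-10.853
  bounce: vy ← 0.62·10.853 = 6.729
Arc 3: start y=0.000, vy=6.729 → t=1.373, apex=2.310, x_land=45.048, impact vy=-6.729
  bounce: vy ← 0.62·6.729 = 4.172
Arc 4: start y=0.000, vy=4.172 → t=0.851, apex=0.888, x_land=51.544, impact vy=-4.172
  bounce: vy ← 0.62·4.172 = 2.587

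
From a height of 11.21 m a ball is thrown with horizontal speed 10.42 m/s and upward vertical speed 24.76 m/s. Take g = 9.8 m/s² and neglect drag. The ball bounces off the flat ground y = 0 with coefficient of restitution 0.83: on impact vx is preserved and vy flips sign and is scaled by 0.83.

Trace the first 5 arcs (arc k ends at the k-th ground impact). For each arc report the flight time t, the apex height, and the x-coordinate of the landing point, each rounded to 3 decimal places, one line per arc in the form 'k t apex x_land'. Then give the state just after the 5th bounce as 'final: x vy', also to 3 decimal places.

Arc 1: start y=11.210, vy=24.760 → t=5.471, apex=42.488, x_land=57.010, impact vy=-28.858
  bounce: vy ← 0.83·28.858 = 23.952
Arc 2: start y=0.000, vy=23.952 → t=4.888, apex=29.270, x_land=107.945, impact vy=-23.952
  bounce: vy ← 0.83·23.952 = 19.880
Arc 3: start y=0.000, vy=19.880 → t=4.057, apex=20.164, x_land=150.220, impact vy=-19.880
  bounce: vy ← 0.83·19.880 = 16.501
Arc 4: start y=0.000, vy=16.501 → t=3.367, apex=13.891, x_land=185.309, impact vy=-16.501
  bounce: vy ← 0.83·16.501 = 13.695
Arc 5: start y=0.000, vy=13.695 → t=2.795, apex=9.570, x_land=214.433, impact vy=-13.695
  bounce: vy ← 0.83·13.695 = 11.367

1 5.471 42.488 57.010
2 4.888 29.270 107.945
3 4.057 20.164 150.220
4 3.367 13.891 185.309
5 2.795 9.570 214.433
final: 214.433 11.367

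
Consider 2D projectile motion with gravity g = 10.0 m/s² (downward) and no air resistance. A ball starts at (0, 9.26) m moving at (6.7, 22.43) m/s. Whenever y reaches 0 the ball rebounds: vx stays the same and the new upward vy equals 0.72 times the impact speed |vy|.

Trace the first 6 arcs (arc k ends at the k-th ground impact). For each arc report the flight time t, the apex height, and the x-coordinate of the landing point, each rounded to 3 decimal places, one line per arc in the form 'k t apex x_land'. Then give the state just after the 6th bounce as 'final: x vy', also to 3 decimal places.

Arc 1: start y=9.260, vy=22.430 → t=4.867, apex=34.415, x_land=32.606, impact vy=-26.236
  bounce: vy ← 0.72·26.236 = 18.890
Arc 2: start y=0.000, vy=18.890 → t=3.778, apex=17.841, x_land=57.918, impact vy=-18.890
  bounce: vy ← 0.72·18.890 = 13.601
Arc 3: start y=0.000, vy=13.601 → t=2.720, apex=9.249, x_land=76.143, impact vy=-13.601
  bounce: vy ← 0.72·13.601 = 9.792
Arc 4: start y=0.000, vy=9.792 → t=1.958, apex=4.795, x_land=89.264, impact vy=-9.792
  bounce: vy ← 0.72·9.792 = 7.051
Arc 5: start y=0.000, vy=7.051 → t=1.410, apex=2.485, x_land=98.712, impact vy=-7.051
  bounce: vy ← 0.72·7.051 = 5.076
Arc 6: start y=0.000, vy=5.076 → t=1.015, apex=1.288, x_land=105.514, impact vy=-5.076
  bounce: vy ← 0.72·5.076 = 3.655

1 4.867 34.415 32.606
2 3.778 17.841 57.918
3 2.720 9.249 76.143
4 1.958 4.795 89.264
5 1.410 2.485 98.712
6 1.015 1.288 105.514
final: 105.514 3.655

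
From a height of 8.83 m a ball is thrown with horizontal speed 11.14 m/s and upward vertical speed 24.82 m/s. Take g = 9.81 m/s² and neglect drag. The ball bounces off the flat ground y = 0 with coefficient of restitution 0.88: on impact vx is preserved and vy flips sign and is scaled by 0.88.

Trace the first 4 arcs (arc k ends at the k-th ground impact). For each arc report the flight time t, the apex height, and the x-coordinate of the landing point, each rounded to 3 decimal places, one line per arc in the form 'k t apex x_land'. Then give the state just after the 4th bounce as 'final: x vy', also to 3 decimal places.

1 5.394 40.228 60.088
2 5.040 31.153 116.237
3 4.435 24.125 165.648
4 3.903 18.682 209.130
final: 209.130 16.848

Arc 1: start y=8.830, vy=24.820 → t=5.394, apex=40.228, x_land=60.088, impact vy=-28.094
  bounce: vy ← 0.88·28.094 = 24.723
Arc 2: start y=0.000, vy=24.723 → t=5.040, apex=31.153, x_land=116.237, impact vy=-24.723
  bounce: vy ← 0.88·24.723 = 21.756
Arc 3: start y=0.000, vy=21.756 → t=4.435, apex=24.125, x_land=165.648, impact vy=-21.756
  bounce: vy ← 0.88·21.756 = 19.145
Arc 4: start y=0.000, vy=19.145 → t=3.903, apex=18.682, x_land=209.130, impact vy=-19.145
  bounce: vy ← 0.88·19.145 = 16.848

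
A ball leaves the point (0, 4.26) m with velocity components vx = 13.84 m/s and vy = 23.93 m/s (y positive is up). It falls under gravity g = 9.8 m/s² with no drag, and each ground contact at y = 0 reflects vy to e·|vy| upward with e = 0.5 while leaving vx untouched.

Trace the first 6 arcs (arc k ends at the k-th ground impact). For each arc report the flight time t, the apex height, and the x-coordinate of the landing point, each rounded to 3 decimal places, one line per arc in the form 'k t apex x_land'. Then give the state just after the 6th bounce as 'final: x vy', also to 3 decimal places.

Arc 1: start y=4.260, vy=23.930 → t=5.056, apex=33.477, x_land=69.970, impact vy=-25.615
  bounce: vy ← 0.5·25.615 = 12.808
Arc 2: start y=0.000, vy=12.808 → t=2.614, apex=8.369, x_land=106.145, impact vy=-12.808
  bounce: vy ← 0.5·12.808 = 6.404
Arc 3: start y=0.000, vy=6.404 → t=1.307, apex=2.092, x_land=124.233, impact vy=-6.404
  bounce: vy ← 0.5·6.404 = 3.202
Arc 4: start y=0.000, vy=3.202 → t=0.653, apex=0.523, x_land=133.276, impact vy=-3.202
  bounce: vy ← 0.5·3.202 = 1.601
Arc 5: start y=0.000, vy=1.601 → t=0.327, apex=0.131, x_land=137.798, impact vy=-1.601
  bounce: vy ← 0.5·1.601 = 0.800
Arc 6: start y=0.000, vy=0.800 → t=0.163, apex=0.033, x_land=140.059, impact vy=-0.800
  bounce: vy ← 0.5·0.800 = 0.400

1 5.056 33.477 69.970
2 2.614 8.369 106.145
3 1.307 2.092 124.233
4 0.653 0.523 133.276
5 0.327 0.131 137.798
6 0.163 0.033 140.059
final: 140.059 0.400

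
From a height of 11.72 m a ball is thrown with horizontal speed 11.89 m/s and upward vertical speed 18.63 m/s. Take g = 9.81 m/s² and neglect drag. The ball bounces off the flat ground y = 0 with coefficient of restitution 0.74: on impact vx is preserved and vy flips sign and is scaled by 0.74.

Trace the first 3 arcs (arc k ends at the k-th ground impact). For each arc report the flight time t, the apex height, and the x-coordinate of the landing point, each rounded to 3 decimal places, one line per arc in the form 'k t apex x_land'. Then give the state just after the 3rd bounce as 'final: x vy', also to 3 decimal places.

Arc 1: start y=11.720, vy=18.630 → t=4.348, apex=29.410, x_land=51.695, impact vy=-24.021
  bounce: vy ← 0.74·24.021 = 17.776
Arc 2: start y=0.000, vy=17.776 → t=3.624, apex=16.105, x_land=94.784, impact vy=-17.776
  bounce: vy ← 0.74·17.776 = 13.154
Arc 3: start y=0.000, vy=13.154 → t=2.682, apex=8.819, x_land=126.670, impact vy=-13.154
  bounce: vy ← 0.74·13.154 = 9.734

1 4.348 29.410 51.695
2 3.624 16.105 94.784
3 2.682 8.819 126.670
final: 126.670 9.734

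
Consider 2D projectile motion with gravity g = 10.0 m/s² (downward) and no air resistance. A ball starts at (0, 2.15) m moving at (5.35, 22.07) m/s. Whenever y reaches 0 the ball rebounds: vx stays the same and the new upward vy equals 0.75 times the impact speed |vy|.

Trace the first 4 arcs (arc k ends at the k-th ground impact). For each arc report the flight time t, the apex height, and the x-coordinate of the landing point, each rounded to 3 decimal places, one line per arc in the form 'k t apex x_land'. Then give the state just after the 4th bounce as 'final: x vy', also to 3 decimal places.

Arc 1: start y=2.150, vy=22.070 → t=4.509, apex=26.504, x_land=24.125, impact vy=-23.024
  bounce: vy ← 0.75·23.024 = 17.268
Arc 2: start y=0.000, vy=17.268 → t=3.454, apex=14.909, x_land=42.601, impact vy=-17.268
  bounce: vy ← 0.75·17.268 = 12.951
Arc 3: start y=0.000, vy=12.951 → t=2.590, apex=8.386, x_land=56.459, impact vy=-12.951
  bounce: vy ← 0.75·12.951 = 9.713
Arc 4: start y=0.000, vy=9.713 → t=1.943, apex=4.717, x_land=66.852, impact vy=-9.713
  bounce: vy ← 0.75·9.713 = 7.285

1 4.509 26.504 24.125
2 3.454 14.909 42.601
3 2.590 8.386 56.459
4 1.943 4.717 66.852
final: 66.852 7.285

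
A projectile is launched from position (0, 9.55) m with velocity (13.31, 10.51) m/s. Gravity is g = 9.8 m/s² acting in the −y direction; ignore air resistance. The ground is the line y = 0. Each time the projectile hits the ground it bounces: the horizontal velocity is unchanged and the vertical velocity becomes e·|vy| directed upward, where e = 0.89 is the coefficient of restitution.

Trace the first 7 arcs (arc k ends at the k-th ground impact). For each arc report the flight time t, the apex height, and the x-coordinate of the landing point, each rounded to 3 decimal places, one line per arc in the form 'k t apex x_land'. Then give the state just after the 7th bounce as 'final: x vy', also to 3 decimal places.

Arc 1: start y=9.550, vy=10.510 → t=2.833, apex=15.186, x_land=37.706, impact vy=-17.252
  bounce: vy ← 0.89·17.252 = 15.355
Arc 2: start y=0.000, vy=15.355 → t=3.134, apex=12.029, x_land=79.414, impact vy=-15.355
  bounce: vy ← 0.89·15.355 = 13.666
Arc 3: start y=0.000, vy=13.666 → t=2.789, apex=9.528, x_land=116.533, impact vy=-13.666
  bounce: vy ← 0.89·13.666 = 12.162
Arc 4: start y=0.000, vy=12.162 → t=2.482, apex=7.547, x_land=149.570, impact vy=-12.162
  bounce: vy ← 0.89·12.162 = 10.824
Arc 5: start y=0.000, vy=10.824 → t=2.209, apex=5.978, x_land=178.973, impact vy=-10.824
  bounce: vy ← 0.89·10.824 = 9.634
Arc 6: start y=0.000, vy=9.634 → t=1.966, apex=4.735, x_land=205.141, impact vy=-9.634
  bounce: vy ← 0.89·9.634 = 8.574
Arc 7: start y=0.000, vy=8.574 → t=1.750, apex=3.751, x_land=228.431, impact vy=-8.574
  bounce: vy ← 0.89·8.574 = 7.631

1 2.833 15.186 37.706
2 3.134 12.029 79.414
3 2.789 9.528 116.533
4 2.482 7.547 149.570
5 2.209 5.978 178.973
6 1.966 4.735 205.141
7 1.750 3.751 228.431
final: 228.431 7.631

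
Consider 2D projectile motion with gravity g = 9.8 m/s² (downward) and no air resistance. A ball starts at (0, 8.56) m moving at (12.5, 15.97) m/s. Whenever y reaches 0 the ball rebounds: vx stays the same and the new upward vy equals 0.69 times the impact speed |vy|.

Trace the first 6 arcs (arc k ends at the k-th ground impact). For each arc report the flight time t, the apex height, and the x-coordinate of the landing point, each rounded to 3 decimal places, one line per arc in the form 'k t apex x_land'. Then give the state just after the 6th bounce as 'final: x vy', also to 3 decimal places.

Arc 1: start y=8.560, vy=15.970 → t=3.728, apex=21.572, x_land=46.598, impact vy=-20.563
  bounce: vy ← 0.69·20.563 = 14.188
Arc 2: start y=0.000, vy=14.188 → t=2.896, apex=10.271, x_land=82.792, impact vy=-14.188
  bounce: vy ← 0.69·14.188 = 9.790
Arc 3: start y=0.000, vy=9.790 → t=1.998, apex=4.890, x_land=107.766, impact vy=-9.790
  bounce: vy ← 0.69·9.790 = 6.755
Arc 4: start y=0.000, vy=6.755 → t=1.379, apex=2.328, x_land=124.998, impact vy=-6.755
  bounce: vy ← 0.69·6.755 = 4.661
Arc 5: start y=0.000, vy=4.661 → t=0.951, apex=1.108, x_land=136.888, impact vy=-4.661
  bounce: vy ← 0.69·4.661 = 3.216
Arc 6: start y=0.000, vy=3.216 → t=0.656, apex=0.528, x_land=145.092, impact vy=-3.216
  bounce: vy ← 0.69·3.216 = 2.219

1 3.728 21.572 46.598
2 2.896 10.271 82.792
3 1.998 4.890 107.766
4 1.379 2.328 124.998
5 0.951 1.108 136.888
6 0.656 0.528 145.092
final: 145.092 2.219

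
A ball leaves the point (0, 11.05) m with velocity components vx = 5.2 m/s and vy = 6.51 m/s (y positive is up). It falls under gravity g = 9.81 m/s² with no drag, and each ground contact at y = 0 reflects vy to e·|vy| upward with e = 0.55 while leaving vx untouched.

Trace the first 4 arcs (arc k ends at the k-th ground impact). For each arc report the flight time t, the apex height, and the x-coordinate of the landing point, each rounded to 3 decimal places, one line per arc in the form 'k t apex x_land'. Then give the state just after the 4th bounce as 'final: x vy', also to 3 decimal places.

Arc 1: start y=11.050, vy=6.510 → t=2.305, apex=13.210, x_land=11.984, impact vy=-16.099
  bounce: vy ← 0.55·16.099 = 8.855
Arc 2: start y=0.000, vy=8.855 → t=1.805, apex=3.996, x_land=21.371, impact vy=-8.855
  bounce: vy ← 0.55·8.855 = 4.870
Arc 3: start y=0.000, vy=4.870 → t=0.993, apex=1.209, x_land=26.534, impact vy=-4.870
  bounce: vy ← 0.55·4.870 = 2.678
Arc 4: start y=0.000, vy=2.678 → t=0.546, apex=0.366, x_land=29.374, impact vy=-2.678
  bounce: vy ← 0.55·2.678 = 1.473

1 2.305 13.210 11.984
2 1.805 3.996 21.371
3 0.993 1.209 26.534
4 0.546 0.366 29.374
final: 29.374 1.473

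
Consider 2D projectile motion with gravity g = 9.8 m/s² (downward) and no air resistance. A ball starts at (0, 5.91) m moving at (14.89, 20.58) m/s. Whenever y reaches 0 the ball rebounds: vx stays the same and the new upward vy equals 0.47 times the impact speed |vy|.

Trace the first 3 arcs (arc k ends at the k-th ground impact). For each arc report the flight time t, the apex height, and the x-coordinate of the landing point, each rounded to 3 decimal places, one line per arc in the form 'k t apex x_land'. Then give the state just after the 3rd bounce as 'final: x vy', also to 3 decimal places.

Arc 1: start y=5.910, vy=20.580 → t=4.470, apex=27.519, x_land=66.556, impact vy=-23.224
  bounce: vy ← 0.47·23.224 = 10.915
Arc 2: start y=0.000, vy=10.915 → t=2.228, apex=6.079, x_land=99.726, impact vy=-10.915
  bounce: vy ← 0.47·10.915 = 5.130
Arc 3: start y=0.000, vy=5.130 → t=1.047, apex=1.343, x_land=115.315, impact vy=-5.130
  bounce: vy ← 0.47·5.130 = 2.411

1 4.470 27.519 66.556
2 2.228 6.079 99.726
3 1.047 1.343 115.315
final: 115.315 2.411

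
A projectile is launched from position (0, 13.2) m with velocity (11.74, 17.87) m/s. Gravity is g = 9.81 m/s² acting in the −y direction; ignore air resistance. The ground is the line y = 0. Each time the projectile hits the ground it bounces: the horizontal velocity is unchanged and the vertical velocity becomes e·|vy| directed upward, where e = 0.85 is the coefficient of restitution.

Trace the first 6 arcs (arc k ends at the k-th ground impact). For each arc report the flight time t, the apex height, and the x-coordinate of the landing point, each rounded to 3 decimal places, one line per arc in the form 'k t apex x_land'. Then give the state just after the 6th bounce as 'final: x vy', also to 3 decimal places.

1 4.273 29.476 50.165
2 4.167 21.296 99.090
3 3.542 15.387 140.677
4 3.011 11.117 176.025
5 2.559 8.032 206.071
6 2.175 5.803 231.611
final: 231.611 9.070

Arc 1: start y=13.200, vy=17.870 → t=4.273, apex=29.476, x_land=50.165, impact vy=-24.048
  bounce: vy ← 0.85·24.048 = 20.441
Arc 2: start y=0.000, vy=20.441 → t=4.167, apex=21.296, x_land=99.090, impact vy=-20.441
  bounce: vy ← 0.85·20.441 = 17.375
Arc 3: start y=0.000, vy=17.375 → t=3.542, apex=15.387, x_land=140.677, impact vy=-17.375
  bounce: vy ← 0.85·17.375 = 14.769
Arc 4: start y=0.000, vy=14.769 → t=3.011, apex=11.117, x_land=176.025, impact vy=-14.769
  bounce: vy ← 0.85·14.769 = 12.553
Arc 5: start y=0.000, vy=12.553 → t=2.559, apex=8.032, x_land=206.071, impact vy=-12.553
  bounce: vy ← 0.85·12.553 = 10.670
Arc 6: start y=0.000, vy=10.670 → t=2.175, apex=5.803, x_land=231.611, impact vy=-10.670
  bounce: vy ← 0.85·10.670 = 9.070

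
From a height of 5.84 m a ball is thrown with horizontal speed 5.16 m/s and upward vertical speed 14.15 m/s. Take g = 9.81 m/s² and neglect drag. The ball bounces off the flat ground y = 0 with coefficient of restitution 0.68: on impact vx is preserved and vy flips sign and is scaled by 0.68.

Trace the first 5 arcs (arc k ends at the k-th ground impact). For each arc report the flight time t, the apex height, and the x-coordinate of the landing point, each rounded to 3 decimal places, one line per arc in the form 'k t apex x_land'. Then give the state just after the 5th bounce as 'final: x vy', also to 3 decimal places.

1 3.251 16.045 16.775
2 2.460 7.419 29.468
3 1.673 3.431 38.098
4 1.137 1.586 43.967
5 0.773 0.734 47.958
final: 47.958 2.580

Arc 1: start y=5.840, vy=14.150 → t=3.251, apex=16.045, x_land=16.775, impact vy=-17.743
  bounce: vy ← 0.68·17.743 = 12.065
Arc 2: start y=0.000, vy=12.065 → t=2.460, apex=7.419, x_land=29.468, impact vy=-12.065
  bounce: vy ← 0.68·12.065 = 8.204
Arc 3: start y=0.000, vy=8.204 → t=1.673, apex=3.431, x_land=38.098, impact vy=-8.204
  bounce: vy ← 0.68·8.204 = 5.579
Arc 4: start y=0.000, vy=5.579 → t=1.137, apex=1.586, x_land=43.967, impact vy=-5.579
  bounce: vy ← 0.68·5.579 = 3.794
Arc 5: start y=0.000, vy=3.794 → t=0.773, apex=0.734, x_land=47.958, impact vy=-3.794
  bounce: vy ← 0.68·3.794 = 2.580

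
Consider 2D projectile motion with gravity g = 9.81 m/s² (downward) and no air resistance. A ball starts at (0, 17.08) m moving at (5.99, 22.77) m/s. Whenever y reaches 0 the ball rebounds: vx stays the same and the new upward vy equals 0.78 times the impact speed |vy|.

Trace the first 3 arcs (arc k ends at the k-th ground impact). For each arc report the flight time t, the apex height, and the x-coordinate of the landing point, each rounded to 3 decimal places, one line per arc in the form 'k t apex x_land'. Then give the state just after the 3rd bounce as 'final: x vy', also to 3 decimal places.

1 5.299 43.506 31.743
2 4.646 26.469 59.572
3 3.624 16.104 81.279
final: 81.279 13.865

Arc 1: start y=17.080, vy=22.770 → t=5.299, apex=43.506, x_land=31.743, impact vy=-29.216
  bounce: vy ← 0.78·29.216 = 22.789
Arc 2: start y=0.000, vy=22.789 → t=4.646, apex=26.469, x_land=59.572, impact vy=-22.789
  bounce: vy ← 0.78·22.789 = 17.775
Arc 3: start y=0.000, vy=17.775 → t=3.624, apex=16.104, x_land=81.279, impact vy=-17.775
  bounce: vy ← 0.78·17.775 = 13.865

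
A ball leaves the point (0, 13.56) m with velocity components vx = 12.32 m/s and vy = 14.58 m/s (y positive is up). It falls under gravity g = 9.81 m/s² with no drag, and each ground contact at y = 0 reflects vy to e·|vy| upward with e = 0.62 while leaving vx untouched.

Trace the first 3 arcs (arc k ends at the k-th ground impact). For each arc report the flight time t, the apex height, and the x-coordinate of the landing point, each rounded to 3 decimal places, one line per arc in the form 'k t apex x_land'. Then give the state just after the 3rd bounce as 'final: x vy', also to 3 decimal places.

1 3.716 24.395 45.786
2 2.765 9.377 79.855
3 1.715 3.605 100.977
final: 100.977 5.214

Arc 1: start y=13.560, vy=14.580 → t=3.716, apex=24.395, x_land=45.786, impact vy=-21.877
  bounce: vy ← 0.62·21.877 = 13.564
Arc 2: start y=0.000, vy=13.564 → t=2.765, apex=9.377, x_land=79.855, impact vy=-13.564
  bounce: vy ← 0.62·13.564 = 8.410
Arc 3: start y=0.000, vy=8.410 → t=1.715, apex=3.605, x_land=100.977, impact vy=-8.410
  bounce: vy ← 0.62·8.410 = 5.214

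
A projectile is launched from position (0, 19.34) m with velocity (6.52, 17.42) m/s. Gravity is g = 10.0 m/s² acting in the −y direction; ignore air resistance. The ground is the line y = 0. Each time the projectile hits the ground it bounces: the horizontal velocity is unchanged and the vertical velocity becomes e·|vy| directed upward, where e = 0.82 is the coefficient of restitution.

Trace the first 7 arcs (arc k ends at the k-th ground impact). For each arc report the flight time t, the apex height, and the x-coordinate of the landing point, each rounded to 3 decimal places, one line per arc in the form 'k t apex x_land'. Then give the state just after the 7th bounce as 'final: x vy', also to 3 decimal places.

Arc 1: start y=19.340, vy=17.420 → t=4.369, apex=34.513, x_land=28.488, impact vy=-26.273
  bounce: vy ← 0.82·26.273 = 21.544
Arc 2: start y=0.000, vy=21.544 → t=4.309, apex=23.206, x_land=56.581, impact vy=-21.544
  bounce: vy ← 0.82·21.544 = 17.666
Arc 3: start y=0.000, vy=17.666 → t=3.533, apex=15.604, x_land=79.617, impact vy=-17.666
  bounce: vy ← 0.82·17.666 = 14.486
Arc 4: start y=0.000, vy=14.486 → t=2.897, apex=10.492, x_land=98.506, impact vy=-14.486
  bounce: vy ← 0.82·14.486 = 11.878
Arc 5: start y=0.000, vy=11.878 → t=2.376, apex=7.055, x_land=113.996, impact vy=-11.878
  bounce: vy ← 0.82·11.878 = 9.740
Arc 6: start y=0.000, vy=9.740 → t=1.948, apex=4.744, x_land=126.697, impact vy=-9.740
  bounce: vy ← 0.82·9.740 = 7.987
Arc 7: start y=0.000, vy=7.987 → t=1.597, apex=3.190, x_land=137.113, impact vy=-7.987
  bounce: vy ← 0.82·7.987 = 6.549

1 4.369 34.513 28.488
2 4.309 23.206 56.581
3 3.533 15.604 79.617
4 2.897 10.492 98.506
5 2.376 7.055 113.996
6 1.948 4.744 126.697
7 1.597 3.190 137.113
final: 137.113 6.549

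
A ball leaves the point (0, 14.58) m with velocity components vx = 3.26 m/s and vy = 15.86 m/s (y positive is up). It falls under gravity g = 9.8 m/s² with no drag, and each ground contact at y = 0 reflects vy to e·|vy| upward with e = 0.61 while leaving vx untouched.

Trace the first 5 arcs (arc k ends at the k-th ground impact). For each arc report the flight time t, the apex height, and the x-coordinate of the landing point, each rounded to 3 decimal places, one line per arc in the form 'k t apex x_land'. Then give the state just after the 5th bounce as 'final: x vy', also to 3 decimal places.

Arc 1: start y=14.580, vy=15.860 → t=3.984, apex=27.414, x_land=12.987, impact vy=-23.180
  bounce: vy ← 0.61·23.180 = 14.140
Arc 2: start y=0.000, vy=14.140 → t=2.886, apex=10.201, x_land=22.394, impact vy=-14.140
  bounce: vy ← 0.61·14.140 = 8.625
Arc 3: start y=0.000, vy=8.625 → t=1.760, apex=3.796, x_land=28.132, impact vy=-8.625
  bounce: vy ← 0.61·8.625 = 5.261
Arc 4: start y=0.000, vy=5.261 → t=1.074, apex=1.412, x_land=31.633, impact vy=-5.261
  bounce: vy ← 0.61·5.261 = 3.209
Arc 5: start y=0.000, vy=3.209 → t=0.655, apex=0.526, x_land=33.768, impact vy=-3.209
  bounce: vy ← 0.61·3.209 = 1.958

1 3.984 27.414 12.987
2 2.886 10.201 22.394
3 1.760 3.796 28.132
4 1.074 1.412 31.633
5 0.655 0.526 33.768
final: 33.768 1.958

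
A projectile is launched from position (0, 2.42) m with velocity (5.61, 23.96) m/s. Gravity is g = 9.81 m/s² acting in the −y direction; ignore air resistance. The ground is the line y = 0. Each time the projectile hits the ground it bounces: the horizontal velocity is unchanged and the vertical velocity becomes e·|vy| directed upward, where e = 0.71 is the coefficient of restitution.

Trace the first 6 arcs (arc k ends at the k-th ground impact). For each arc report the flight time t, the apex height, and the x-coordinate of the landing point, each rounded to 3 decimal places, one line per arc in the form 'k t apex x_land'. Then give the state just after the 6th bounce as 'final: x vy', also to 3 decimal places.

Arc 1: start y=2.420, vy=23.960 → t=4.984, apex=31.680, x_land=27.959, impact vy=-24.931
  bounce: vy ← 0.71·24.931 = 17.701
Arc 2: start y=0.000, vy=17.701 → t=3.609, apex=15.970, x_land=48.204, impact vy=-17.701
  bounce: vy ← 0.71·17.701 = 12.568
Arc 3: start y=0.000, vy=12.568 → t=2.562, apex=8.050, x_land=62.579, impact vy=-12.568
  bounce: vy ← 0.71·12.568 = 8.923
Arc 4: start y=0.000, vy=8.923 → t=1.819, apex=4.058, x_land=72.784, impact vy=-8.923
  bounce: vy ← 0.71·8.923 = 6.335
Arc 5: start y=0.000, vy=6.335 → t=1.292, apex=2.046, x_land=80.030, impact vy=-6.335
  bounce: vy ← 0.71·6.335 = 4.498
Arc 6: start y=0.000, vy=4.498 → t=0.917, apex=1.031, x_land=85.175, impact vy=-4.498
  bounce: vy ← 0.71·4.498 = 3.194

1 4.984 31.680 27.959
2 3.609 15.970 48.204
3 2.562 8.050 62.579
4 1.819 4.058 72.784
5 1.292 2.046 80.030
6 0.917 1.031 85.175
final: 85.175 3.194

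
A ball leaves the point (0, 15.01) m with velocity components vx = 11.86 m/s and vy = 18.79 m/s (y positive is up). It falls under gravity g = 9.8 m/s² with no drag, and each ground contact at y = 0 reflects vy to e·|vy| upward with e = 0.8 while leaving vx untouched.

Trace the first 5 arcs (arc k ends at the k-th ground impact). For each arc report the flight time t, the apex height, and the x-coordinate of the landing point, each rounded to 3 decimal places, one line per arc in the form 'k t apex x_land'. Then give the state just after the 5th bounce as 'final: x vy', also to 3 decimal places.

1 4.513 33.023 53.529
2 4.154 21.135 102.792
3 3.323 13.526 142.202
4 2.658 8.657 173.730
5 2.127 5.540 198.952
final: 198.952 8.337

Arc 1: start y=15.010, vy=18.790 → t=4.513, apex=33.023, x_land=53.529, impact vy=-25.441
  bounce: vy ← 0.8·25.441 = 20.353
Arc 2: start y=0.000, vy=20.353 → t=4.154, apex=21.135, x_land=102.792, impact vy=-20.353
  bounce: vy ← 0.8·20.353 = 16.282
Arc 3: start y=0.000, vy=16.282 → t=3.323, apex=13.526, x_land=142.202, impact vy=-16.282
  bounce: vy ← 0.8·16.282 = 13.026
Arc 4: start y=0.000, vy=13.026 → t=2.658, apex=8.657, x_land=173.730, impact vy=-13.026
  bounce: vy ← 0.8·13.026 = 10.421
Arc 5: start y=0.000, vy=10.421 → t=2.127, apex=5.540, x_land=198.952, impact vy=-10.421
  bounce: vy ← 0.8·10.421 = 8.337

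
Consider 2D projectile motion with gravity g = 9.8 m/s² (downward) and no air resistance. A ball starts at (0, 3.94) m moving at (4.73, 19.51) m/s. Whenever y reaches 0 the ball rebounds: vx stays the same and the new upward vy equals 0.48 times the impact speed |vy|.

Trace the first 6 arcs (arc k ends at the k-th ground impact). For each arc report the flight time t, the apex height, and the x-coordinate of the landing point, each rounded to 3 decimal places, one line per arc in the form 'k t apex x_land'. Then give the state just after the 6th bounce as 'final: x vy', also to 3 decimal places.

Arc 1: start y=3.940, vy=19.510 → t=4.174, apex=23.360, x_land=19.744, impact vy=-21.398
  bounce: vy ← 0.48·21.398 = 10.271
Arc 2: start y=0.000, vy=10.271 → t=2.096, apex=5.382, x_land=29.659, impact vy=-10.271
  bounce: vy ← 0.48·10.271 = 4.930
Arc 3: start y=0.000, vy=4.930 → t=1.006, apex=1.240, x_land=34.418, impact vy=-4.930
  bounce: vy ← 0.48·4.930 = 2.366
Arc 4: start y=0.000, vy=2.366 → t=0.483, apex=0.286, x_land=36.702, impact vy=-2.366
  bounce: vy ← 0.48·2.366 = 1.136
Arc 5: start y=0.000, vy=1.136 → t=0.232, apex=0.066, x_land=37.799, impact vy=-1.136
  bounce: vy ← 0.48·1.136 = 0.545
Arc 6: start y=0.000, vy=0.545 → t=0.111, apex=0.015, x_land=38.325, impact vy=-0.545
  bounce: vy ← 0.48·0.545 = 0.262

1 4.174 23.360 19.744
2 2.096 5.382 29.659
3 1.006 1.240 34.418
4 0.483 0.286 36.702
5 0.232 0.066 37.799
6 0.111 0.015 38.325
final: 38.325 0.262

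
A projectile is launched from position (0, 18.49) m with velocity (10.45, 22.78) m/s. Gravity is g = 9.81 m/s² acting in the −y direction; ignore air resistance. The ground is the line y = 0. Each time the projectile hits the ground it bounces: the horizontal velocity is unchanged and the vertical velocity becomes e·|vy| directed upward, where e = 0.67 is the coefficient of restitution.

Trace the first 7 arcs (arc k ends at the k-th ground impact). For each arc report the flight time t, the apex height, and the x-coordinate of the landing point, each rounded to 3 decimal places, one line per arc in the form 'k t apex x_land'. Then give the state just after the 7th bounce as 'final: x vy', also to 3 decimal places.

Arc 1: start y=18.490, vy=22.780 → t=5.349, apex=44.939, x_land=55.897, impact vy=-29.693
  bounce: vy ← 0.67·29.693 = 19.895
Arc 2: start y=0.000, vy=19.895 → t=4.056, apex=20.173, x_land=98.282, impact vy=-19.895
  bounce: vy ← 0.67·19.895 = 13.329
Arc 3: start y=0.000, vy=13.329 → t=2.718, apex=9.056, x_land=126.680, impact vy=-13.329
  bounce: vy ← 0.67·13.329 = 8.931
Arc 4: start y=0.000, vy=8.931 → t=1.821, apex=4.065, x_land=145.707, impact vy=-8.931
  bounce: vy ← 0.67·8.931 = 5.984
Arc 5: start y=0.000, vy=5.984 → t=1.220, apex=1.825, x_land=158.454, impact vy=-5.984
  bounce: vy ← 0.67·5.984 = 4.009
Arc 6: start y=0.000, vy=4.009 → t=0.817, apex=0.819, x_land=166.996, impact vy=-4.009
  bounce: vy ← 0.67·4.009 = 2.686
Arc 7: start y=0.000, vy=2.686 → t=0.548, apex=0.368, x_land=172.718, impact vy=-2.686
  bounce: vy ← 0.67·2.686 = 1.800

1 5.349 44.939 55.897
2 4.056 20.173 98.282
3 2.718 9.056 126.680
4 1.821 4.065 145.707
5 1.220 1.825 158.454
6 0.817 0.819 166.996
7 0.548 0.368 172.718
final: 172.718 1.800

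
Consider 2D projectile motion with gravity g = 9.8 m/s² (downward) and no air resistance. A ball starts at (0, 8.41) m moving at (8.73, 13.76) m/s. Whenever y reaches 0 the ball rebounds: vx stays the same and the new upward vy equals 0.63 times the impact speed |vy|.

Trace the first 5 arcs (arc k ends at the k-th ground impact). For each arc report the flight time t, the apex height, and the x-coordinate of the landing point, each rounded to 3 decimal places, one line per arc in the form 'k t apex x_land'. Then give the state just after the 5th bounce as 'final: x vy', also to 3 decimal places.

Arc 1: start y=8.410, vy=13.760 → t=3.324, apex=18.070, x_land=29.022, impact vy=-18.820
  bounce: vy ← 0.63·18.820 = 11.856
Arc 2: start y=0.000, vy=11.856 → t=2.420, apex=7.172, x_land=50.146, impact vy=-11.856
  bounce: vy ← 0.63·11.856 = 7.469
Arc 3: start y=0.000, vy=7.469 → t=1.524, apex=2.847, x_land=63.454, impact vy=-7.469
  bounce: vy ← 0.63·7.469 = 4.706
Arc 4: start y=0.000, vy=4.706 → t=0.960, apex=1.130, x_land=71.838, impact vy=-4.706
  bounce: vy ← 0.63·4.706 = 2.965
Arc 5: start y=0.000, vy=2.965 → t=0.605, apex=0.448, x_land=77.120, impact vy=-2.965
  bounce: vy ← 0.63·2.965 = 1.868

1 3.324 18.070 29.022
2 2.420 7.172 50.146
3 1.524 2.847 63.454
4 0.960 1.130 71.838
5 0.605 0.448 77.120
final: 77.120 1.868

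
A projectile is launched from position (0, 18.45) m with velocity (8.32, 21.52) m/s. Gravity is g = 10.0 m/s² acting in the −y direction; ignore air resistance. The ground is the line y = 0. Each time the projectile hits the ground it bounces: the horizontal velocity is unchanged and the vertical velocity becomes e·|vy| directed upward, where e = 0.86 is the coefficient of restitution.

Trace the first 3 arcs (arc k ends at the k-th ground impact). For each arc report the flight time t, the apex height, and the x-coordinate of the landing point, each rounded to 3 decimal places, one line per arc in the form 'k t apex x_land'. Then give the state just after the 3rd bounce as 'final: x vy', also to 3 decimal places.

Arc 1: start y=18.450, vy=21.520 → t=5.037, apex=41.606, x_land=41.905, impact vy=-28.846
  bounce: vy ← 0.86·28.846 = 24.808
Arc 2: start y=0.000, vy=24.808 → t=4.962, apex=30.771, x_land=83.185, impact vy=-24.808
  bounce: vy ← 0.86·24.808 = 21.335
Arc 3: start y=0.000, vy=21.335 → t=4.267, apex=22.759, x_land=118.686, impact vy=-21.335
  bounce: vy ← 0.86·21.335 = 18.348

1 5.037 41.606 41.905
2 4.962 30.771 83.185
3 4.267 22.759 118.686
final: 118.686 18.348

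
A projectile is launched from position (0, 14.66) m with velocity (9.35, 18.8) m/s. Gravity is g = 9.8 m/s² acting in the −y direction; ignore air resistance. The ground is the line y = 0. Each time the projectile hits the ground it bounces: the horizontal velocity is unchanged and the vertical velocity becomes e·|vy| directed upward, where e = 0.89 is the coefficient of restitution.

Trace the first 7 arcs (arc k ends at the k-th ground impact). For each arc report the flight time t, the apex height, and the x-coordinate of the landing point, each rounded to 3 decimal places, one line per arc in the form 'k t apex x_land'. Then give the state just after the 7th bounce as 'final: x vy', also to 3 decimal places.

1 4.501 32.693 42.088
2 4.598 25.896 85.077
3 4.092 20.512 123.337
4 3.642 16.248 157.389
5 3.241 12.870 187.695
6 2.885 10.194 214.667
7 2.567 8.075 238.673
final: 238.673 11.197

Arc 1: start y=14.660, vy=18.800 → t=4.501, apex=32.693, x_land=42.088, impact vy=-25.314
  bounce: vy ← 0.89·25.314 = 22.529
Arc 2: start y=0.000, vy=22.529 → t=4.598, apex=25.896, x_land=85.077, impact vy=-22.529
  bounce: vy ← 0.89·22.529 = 20.051
Arc 3: start y=0.000, vy=20.051 → t=4.092, apex=20.512, x_land=123.337, impact vy=-20.051
  bounce: vy ← 0.89·20.051 = 17.845
Arc 4: start y=0.000, vy=17.845 → t=3.642, apex=16.248, x_land=157.389, impact vy=-17.845
  bounce: vy ← 0.89·17.845 = 15.882
Arc 5: start y=0.000, vy=15.882 → t=3.241, apex=12.870, x_land=187.695, impact vy=-15.882
  bounce: vy ← 0.89·15.882 = 14.135
Arc 6: start y=0.000, vy=14.135 → t=2.885, apex=10.194, x_land=214.667, impact vy=-14.135
  bounce: vy ← 0.89·14.135 = 12.580
Arc 7: start y=0.000, vy=12.580 → t=2.567, apex=8.075, x_land=238.673, impact vy=-12.580
  bounce: vy ← 0.89·12.580 = 11.197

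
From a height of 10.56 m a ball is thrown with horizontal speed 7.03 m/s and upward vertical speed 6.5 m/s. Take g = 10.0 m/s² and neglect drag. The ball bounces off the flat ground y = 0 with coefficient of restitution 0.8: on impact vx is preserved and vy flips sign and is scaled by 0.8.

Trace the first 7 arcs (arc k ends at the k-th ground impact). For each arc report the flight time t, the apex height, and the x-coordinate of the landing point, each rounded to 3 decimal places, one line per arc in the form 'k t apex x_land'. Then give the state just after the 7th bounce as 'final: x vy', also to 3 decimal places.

1 2.242 12.672 15.761
2 2.547 8.110 33.668
3 2.038 5.191 47.994
4 1.630 3.322 59.454
5 1.304 2.126 68.623
6 1.043 1.361 75.957
7 0.835 0.871 81.825
final: 81.825 3.339

Arc 1: start y=10.560, vy=6.500 → t=2.242, apex=12.672, x_land=15.761, impact vy=-15.920
  bounce: vy ← 0.8·15.920 = 12.736
Arc 2: start y=0.000, vy=12.736 → t=2.547, apex=8.110, x_land=33.668, impact vy=-12.736
  bounce: vy ← 0.8·12.736 = 10.189
Arc 3: start y=0.000, vy=10.189 → t=2.038, apex=5.191, x_land=47.994, impact vy=-10.189
  bounce: vy ← 0.8·10.189 = 8.151
Arc 4: start y=0.000, vy=8.151 → t=1.630, apex=3.322, x_land=59.454, impact vy=-8.151
  bounce: vy ← 0.8·8.151 = 6.521
Arc 5: start y=0.000, vy=6.521 → t=1.304, apex=2.126, x_land=68.623, impact vy=-6.521
  bounce: vy ← 0.8·6.521 = 5.217
Arc 6: start y=0.000, vy=5.217 → t=1.043, apex=1.361, x_land=75.957, impact vy=-5.217
  bounce: vy ← 0.8·5.217 = 4.173
Arc 7: start y=0.000, vy=4.173 → t=0.835, apex=0.871, x_land=81.825, impact vy=-4.173
  bounce: vy ← 0.8·4.173 = 3.339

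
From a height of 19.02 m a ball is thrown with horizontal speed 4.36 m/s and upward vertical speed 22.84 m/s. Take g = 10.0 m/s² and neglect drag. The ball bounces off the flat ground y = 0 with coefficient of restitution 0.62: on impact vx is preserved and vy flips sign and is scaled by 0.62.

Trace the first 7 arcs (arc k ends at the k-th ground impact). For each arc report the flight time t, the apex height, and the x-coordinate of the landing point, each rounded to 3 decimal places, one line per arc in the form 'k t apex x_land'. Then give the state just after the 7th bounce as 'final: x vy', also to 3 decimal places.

1 5.287 45.103 23.053
2 3.724 17.338 39.291
3 2.309 6.665 49.358
4 1.432 2.562 55.600
5 0.888 0.985 59.470
6 0.550 0.379 61.870
7 0.341 0.146 63.357
final: 63.357 1.058

Arc 1: start y=19.020, vy=22.840 → t=5.287, apex=45.103, x_land=23.053, impact vy=-30.034
  bounce: vy ← 0.62·30.034 = 18.621
Arc 2: start y=0.000, vy=18.621 → t=3.724, apex=17.338, x_land=39.291, impact vy=-18.621
  bounce: vy ← 0.62·18.621 = 11.545
Arc 3: start y=0.000, vy=11.545 → t=2.309, apex=6.665, x_land=49.358, impact vy=-11.545
  bounce: vy ← 0.62·11.545 = 7.158
Arc 4: start y=0.000, vy=7.158 → t=1.432, apex=2.562, x_land=55.600, impact vy=-7.158
  bounce: vy ← 0.62·7.158 = 4.438
Arc 5: start y=0.000, vy=4.438 → t=0.888, apex=0.985, x_land=59.470, impact vy=-4.438
  bounce: vy ← 0.62·4.438 = 2.752
Arc 6: start y=0.000, vy=2.752 → t=0.550, apex=0.379, x_land=61.870, impact vy=-2.752
  bounce: vy ← 0.62·2.752 = 1.706
Arc 7: start y=0.000, vy=1.706 → t=0.341, apex=0.146, x_land=63.357, impact vy=-1.706
  bounce: vy ← 0.62·1.706 = 1.058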